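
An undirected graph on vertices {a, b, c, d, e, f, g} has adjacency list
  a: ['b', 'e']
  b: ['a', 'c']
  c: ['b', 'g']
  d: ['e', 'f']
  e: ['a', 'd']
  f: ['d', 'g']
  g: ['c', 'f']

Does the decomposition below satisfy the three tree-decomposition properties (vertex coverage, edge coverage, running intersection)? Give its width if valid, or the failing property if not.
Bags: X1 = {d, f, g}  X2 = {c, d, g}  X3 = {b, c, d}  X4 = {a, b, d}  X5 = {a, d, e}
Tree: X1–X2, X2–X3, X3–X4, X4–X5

Yes; width 2.

Checking the three conditions: (i) the bags cover all of {a, b, c, d, e, f, g}; (ii) for each edge, some bag contains both endpoints; (iii) the bags containing any fixed vertex form a subtree. All hold, so the decomposition is valid with width 3 − 1 = 2.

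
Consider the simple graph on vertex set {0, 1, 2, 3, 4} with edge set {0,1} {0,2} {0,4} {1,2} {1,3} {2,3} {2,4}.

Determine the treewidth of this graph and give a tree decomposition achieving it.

Treewidth 2.
One optimal decomposition is:
Bags: B1 = {1, 2, 3}  B2 = {0, 1, 2}  B3 = {0, 2, 4}
Tree: B1–B2, B2–B3

Every bag has size at most 3, so the width is 3 − 1 = 2 and tw(G) ≤ 2. Conversely, {0, 1, 2} is a clique of size 3, and the vertices of any clique must share a bag in every tree decomposition; so some bag has ≥ 3 vertices and tw(G) ≥ 2. Combining the bounds, tw(G) = 2.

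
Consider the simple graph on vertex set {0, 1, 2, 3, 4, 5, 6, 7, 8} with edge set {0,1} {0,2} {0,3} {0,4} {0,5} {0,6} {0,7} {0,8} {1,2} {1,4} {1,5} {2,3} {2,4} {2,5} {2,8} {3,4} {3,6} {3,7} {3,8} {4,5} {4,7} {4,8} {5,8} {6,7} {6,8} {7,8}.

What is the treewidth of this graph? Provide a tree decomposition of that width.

Each bag holds 5 vertices, so the decomposition has width 4, which upper-bounds the treewidth. On the other hand G contains the 5-clique {0, 2, 3, 4, 8}. A clique must lie in a single bag of any decomposition, so no decomposition can have width below 4. Hence tw(G) = 4 exactly.

Treewidth 4.
One such decomposition:
Bags: B1 = {0, 3, 4, 7, 8}  B2 = {0, 2, 3, 4, 8}  B3 = {0, 3, 6, 7, 8}  B4 = {0, 2, 4, 5, 8}  B5 = {0, 1, 2, 4, 5}
Tree: B1–B2, B1–B3, B2–B4, B4–B5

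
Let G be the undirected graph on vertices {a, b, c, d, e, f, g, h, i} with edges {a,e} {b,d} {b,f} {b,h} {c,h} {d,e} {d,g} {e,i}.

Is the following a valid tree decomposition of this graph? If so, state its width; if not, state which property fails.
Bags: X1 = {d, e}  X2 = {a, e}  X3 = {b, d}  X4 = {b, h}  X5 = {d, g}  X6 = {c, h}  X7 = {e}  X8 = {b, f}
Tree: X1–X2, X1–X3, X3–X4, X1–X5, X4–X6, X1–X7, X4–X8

A tree decomposition must satisfy three properties: every vertex lies in some bag; for every edge, both endpoints lie together in some bag; and for every vertex, the bags containing it form a connected subtree. Here vertex i appears in no bag, so the decomposition is invalid.

No — vertex i appears in no bag.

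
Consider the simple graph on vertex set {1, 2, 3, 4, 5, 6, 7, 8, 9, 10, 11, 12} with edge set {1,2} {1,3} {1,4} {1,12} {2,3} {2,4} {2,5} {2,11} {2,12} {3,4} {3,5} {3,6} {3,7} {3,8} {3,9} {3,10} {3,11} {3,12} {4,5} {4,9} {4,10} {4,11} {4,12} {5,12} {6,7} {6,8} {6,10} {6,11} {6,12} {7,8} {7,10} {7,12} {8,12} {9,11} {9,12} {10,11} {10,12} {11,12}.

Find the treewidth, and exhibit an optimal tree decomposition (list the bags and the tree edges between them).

The largest bag has 5 vertices, giving width 4; this decomposition certifies tw(G) ≤ 4. For the lower bound, the 5 vertices {3, 6, 7, 8, 12} are pairwise adjacent, and any tree decomposition puts a clique entirely inside one bag — forcing width ≥ 4. The upper and lower bounds meet at 4, so that is the treewidth.

Treewidth 4.
One optimal decomposition is:
Bags: B1 = {3, 4, 9, 11, 12}  B2 = {2, 3, 4, 11, 12}  B3 = {3, 4, 10, 11, 12}  B4 = {3, 6, 10, 11, 12}  B5 = {2, 3, 4, 5, 12}  B6 = {3, 6, 7, 10, 12}  B7 = {3, 6, 7, 8, 12}  B8 = {1, 2, 3, 4, 12}
Tree: B1–B2, B2–B3, B3–B4, B2–B5, B4–B6, B6–B7, B5–B8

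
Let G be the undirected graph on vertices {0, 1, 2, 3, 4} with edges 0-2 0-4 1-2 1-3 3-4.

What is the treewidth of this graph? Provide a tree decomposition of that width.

Every bag has size at most 3, so the width is 3 − 1 = 2 and tw(G) ≤ 2. For the lower bound, G contains the cycle 1–3–4–0–2–1, so G is not a forest; only forests have treewidth ≤ 1, hence tw(G) ≥ 2. Therefore the treewidth is 2.

Treewidth 2.
One such decomposition:
Bags: B1 = {1, 3, 4}  B2 = {0, 1, 4}  B3 = {0, 1, 2}
Tree: B1–B2, B2–B3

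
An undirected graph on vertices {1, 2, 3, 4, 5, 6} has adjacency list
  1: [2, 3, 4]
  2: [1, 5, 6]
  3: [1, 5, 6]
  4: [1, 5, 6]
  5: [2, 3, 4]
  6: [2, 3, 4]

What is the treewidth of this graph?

A width-3 tree decomposition is:
Bags: B1 = {1, 2, 3, 4}  B2 = {2, 3, 4, 5}  B3 = {2, 3, 4, 6}
Tree: B1–B2, B2–B3
The largest bag has 4 vertices, giving width 3; this decomposition certifies tw(G) ≤ 3. For the lower bound: the 4 vertex sets {1,3}, {2,5}, {4}, {6} are disjoint, each induces a connected subgraph, and every pair is joined by at least one edge of G. Contracting each set to a single vertex therefore yields K_{4} as a minor, and since treewidth is minor-monotone, tw(G) ≥ tw(K_{4}) = 3. Therefore the treewidth is 3.

3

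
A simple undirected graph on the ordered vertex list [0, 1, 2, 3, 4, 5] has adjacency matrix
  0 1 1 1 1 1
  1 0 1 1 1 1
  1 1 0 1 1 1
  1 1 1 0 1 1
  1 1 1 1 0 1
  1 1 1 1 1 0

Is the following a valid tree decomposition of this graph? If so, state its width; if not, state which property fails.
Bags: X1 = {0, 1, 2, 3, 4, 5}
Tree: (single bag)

Every vertex of G appears in some bag (union = {0, 1, 2, 3, 4, 5}); every edge is covered by a bag; and for each vertex v the set of bags containing v is connected in the bag tree. The decomposition is therefore valid. The largest bag has 6 vertices, so the width is 5.

Yes; width 5.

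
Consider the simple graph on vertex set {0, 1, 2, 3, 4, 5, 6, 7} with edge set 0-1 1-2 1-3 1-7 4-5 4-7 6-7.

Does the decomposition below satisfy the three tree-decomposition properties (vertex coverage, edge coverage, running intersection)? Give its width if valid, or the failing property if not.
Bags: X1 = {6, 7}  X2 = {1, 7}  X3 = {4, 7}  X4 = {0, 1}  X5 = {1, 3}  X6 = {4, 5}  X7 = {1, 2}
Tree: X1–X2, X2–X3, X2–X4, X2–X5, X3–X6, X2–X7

Yes; width 1.

Checking the three conditions: (i) the bags cover all of {0, 1, 2, 3, 4, 5, 6, 7}; (ii) for each edge, some bag contains both endpoints; (iii) the bags containing any fixed vertex form a subtree. All hold, so the decomposition is valid with width 2 − 1 = 1.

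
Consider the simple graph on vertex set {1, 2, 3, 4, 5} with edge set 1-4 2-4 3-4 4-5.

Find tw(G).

A width-1 tree decomposition is:
Bags: B1 = {1, 4}  B2 = {3, 4}  B3 = {2, 4}  B4 = {4, 5}
Tree: B1–B2, B1–B3, B2–B4
The largest bag has 2 vertices, giving width 1; this decomposition certifies tw(G) ≤ 1. Any graph with an edge has treewidth ≥ 1, and G has the edge 1–4. Hence tw(G) = 1 exactly.

1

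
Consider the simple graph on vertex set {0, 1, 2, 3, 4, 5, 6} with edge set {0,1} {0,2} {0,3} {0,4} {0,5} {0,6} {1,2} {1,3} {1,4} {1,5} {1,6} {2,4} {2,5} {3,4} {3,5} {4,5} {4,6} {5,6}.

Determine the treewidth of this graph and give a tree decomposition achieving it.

Every bag has size at most 5, so the width is 5 − 1 = 4 and tw(G) ≤ 4. On the other hand G contains the 5-clique {0, 1, 2, 4, 5}. A clique must lie in a single bag of any decomposition, so no decomposition can have width below 4. Therefore the treewidth is 4.

Treewidth 4.
One optimal decomposition is:
Bags: B1 = {0, 1, 4, 5, 6}  B2 = {0, 1, 2, 4, 5}  B3 = {0, 1, 3, 4, 5}
Tree: B1–B2, B2–B3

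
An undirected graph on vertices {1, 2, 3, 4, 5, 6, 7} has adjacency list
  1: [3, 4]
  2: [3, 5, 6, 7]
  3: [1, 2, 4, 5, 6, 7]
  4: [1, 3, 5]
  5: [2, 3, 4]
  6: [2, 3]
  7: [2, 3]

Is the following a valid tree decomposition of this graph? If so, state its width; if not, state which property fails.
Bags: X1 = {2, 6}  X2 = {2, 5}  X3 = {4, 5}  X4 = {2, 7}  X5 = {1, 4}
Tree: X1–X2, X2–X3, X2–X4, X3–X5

A tree decomposition must satisfy three properties: every vertex lies in some bag; for every edge, both endpoints lie together in some bag; and for every vertex, the bags containing it form a connected subtree. Here vertex 3 appears in no bag, so the decomposition is invalid.

No — vertex 3 appears in no bag.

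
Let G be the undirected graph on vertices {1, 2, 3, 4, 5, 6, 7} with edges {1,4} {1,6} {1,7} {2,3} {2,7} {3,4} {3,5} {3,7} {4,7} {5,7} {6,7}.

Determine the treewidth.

2

A width-2 tree decomposition is:
Bags: B1 = {1, 4, 7}  B2 = {3, 4, 7}  B3 = {2, 3, 7}  B4 = {1, 6, 7}  B5 = {3, 5, 7}
Tree: B1–B2, B2–B3, B1–B4, B2–B5
The largest bag has 3 vertices, giving width 2; this decomposition certifies tw(G) ≤ 2. Conversely, {1, 4, 7} is a clique of size 3, and the vertices of any clique must share a bag in every tree decomposition; so some bag has ≥ 3 vertices and tw(G) ≥ 2. Combining the bounds, tw(G) = 2.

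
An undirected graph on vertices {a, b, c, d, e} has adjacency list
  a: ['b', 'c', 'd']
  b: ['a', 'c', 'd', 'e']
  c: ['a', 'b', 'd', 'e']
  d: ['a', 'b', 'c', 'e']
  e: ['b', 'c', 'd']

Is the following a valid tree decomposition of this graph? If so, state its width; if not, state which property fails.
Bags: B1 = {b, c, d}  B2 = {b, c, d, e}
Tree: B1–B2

No — vertex a appears in no bag.

A tree decomposition must satisfy three properties: every vertex lies in some bag; for every edge, both endpoints lie together in some bag; and for every vertex, the bags containing it form a connected subtree. Here vertex a appears in no bag, so the decomposition is invalid.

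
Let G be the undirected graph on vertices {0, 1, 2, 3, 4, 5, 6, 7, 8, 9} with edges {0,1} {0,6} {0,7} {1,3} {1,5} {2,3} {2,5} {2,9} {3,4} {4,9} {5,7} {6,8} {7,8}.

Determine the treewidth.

A width-2 tree decomposition is:
Bags: B1 = {0, 6, 8}  B2 = {0, 7, 8}  B3 = {0, 1, 7}  B4 = {1, 5, 7}  B5 = {1, 3, 5}  B6 = {2, 3, 5}  B7 = {2, 3, 4}  B8 = {2, 4, 9}
Tree: B1–B2, B2–B3, B3–B4, B4–B5, B5–B6, B6–B7, B7–B8
The largest bag has 3 vertices, giving width 2; this decomposition certifies tw(G) ≤ 2. Since 6–8–7–0–6 is a cycle in G, G is not acyclic. Forests are exactly the graphs of treewidth ≤ 1, so tw(G) ≥ 2. The upper and lower bounds meet at 2, so that is the treewidth.

2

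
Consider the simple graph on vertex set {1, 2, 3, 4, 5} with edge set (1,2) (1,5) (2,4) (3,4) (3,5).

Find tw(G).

A width-2 tree decomposition is:
Bags: B1 = {3, 4, 5}  B2 = {1, 4, 5}  B3 = {1, 2, 4}
Tree: B1–B2, B2–B3
Each bag holds 3 vertices, so the decomposition has width 2, which upper-bounds the treewidth. Since 4–3–5–1–2–4 is a cycle in G, G is not acyclic. Forests are exactly the graphs of treewidth ≤ 1, so tw(G) ≥ 2. The upper and lower bounds meet at 2, so that is the treewidth.

2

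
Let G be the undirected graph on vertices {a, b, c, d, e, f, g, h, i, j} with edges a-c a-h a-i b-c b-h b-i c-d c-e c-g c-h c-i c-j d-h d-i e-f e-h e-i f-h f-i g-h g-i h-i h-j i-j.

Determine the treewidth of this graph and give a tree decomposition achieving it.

Treewidth 3.
Bags: B1 = {c, d, h, i}  B2 = {b, c, h, i}  B3 = {c, g, h, i}  B4 = {c, e, h, i}  B5 = {c, h, i, j}  B6 = {a, c, h, i}  B7 = {e, f, h, i}
Tree: B1–B2, B2–B3, B3–B4, B1–B5, B2–B6, B4–B7

Every bag has size at most 4, so the width is 4 − 1 = 3 and tw(G) ≤ 3. On the other hand G contains the 4-clique {c, d, h, i}. A clique must lie in a single bag of any decomposition, so no decomposition can have width below 3. The upper and lower bounds meet at 3, so that is the treewidth.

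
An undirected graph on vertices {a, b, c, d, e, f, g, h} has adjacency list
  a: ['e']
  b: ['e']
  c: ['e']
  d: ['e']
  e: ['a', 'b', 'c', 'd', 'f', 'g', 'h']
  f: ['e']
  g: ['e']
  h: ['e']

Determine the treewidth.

1

A width-1 tree decomposition is:
Bags: B1 = {c, e}  B2 = {e, h}  B3 = {a, e}  B4 = {e, f}  B5 = {b, e}  B6 = {e, g}  B7 = {d, e}
Tree: B1–B2, B1–B3, B3–B4, B2–B5, B3–B6, B5–B7
Each bag holds 2 vertices, so the decomposition has width 1, which upper-bounds the treewidth. Since G has at least one edge (e.g. c–e), it is not an edgeless graph, so tw(G) ≥ 1. Combining the bounds, tw(G) = 1.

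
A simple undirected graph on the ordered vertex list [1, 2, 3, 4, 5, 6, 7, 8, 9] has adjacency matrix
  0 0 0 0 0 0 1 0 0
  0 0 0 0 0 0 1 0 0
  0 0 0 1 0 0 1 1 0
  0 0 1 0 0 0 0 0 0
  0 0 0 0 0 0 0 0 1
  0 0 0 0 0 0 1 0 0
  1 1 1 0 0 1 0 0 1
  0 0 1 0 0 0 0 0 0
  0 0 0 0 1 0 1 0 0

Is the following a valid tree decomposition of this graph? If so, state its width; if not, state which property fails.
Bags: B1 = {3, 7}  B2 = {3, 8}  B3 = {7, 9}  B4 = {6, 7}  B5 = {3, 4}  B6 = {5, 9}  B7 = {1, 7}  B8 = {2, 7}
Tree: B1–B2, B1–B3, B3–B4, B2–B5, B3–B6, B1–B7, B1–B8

Yes; width 1.

Vertex coverage: the bags together contain {1, 2, 3, 4, 5, 6, 7, 8, 9}, the full vertex set. Edge coverage: each edge of G has both endpoints in at least one bag. Running intersection: for every vertex, the bags containing it form a connected subtree. All three properties hold, so this is a valid tree decomposition of width max|bag| − 1 = 1, and hence tw(G) ≤ 1.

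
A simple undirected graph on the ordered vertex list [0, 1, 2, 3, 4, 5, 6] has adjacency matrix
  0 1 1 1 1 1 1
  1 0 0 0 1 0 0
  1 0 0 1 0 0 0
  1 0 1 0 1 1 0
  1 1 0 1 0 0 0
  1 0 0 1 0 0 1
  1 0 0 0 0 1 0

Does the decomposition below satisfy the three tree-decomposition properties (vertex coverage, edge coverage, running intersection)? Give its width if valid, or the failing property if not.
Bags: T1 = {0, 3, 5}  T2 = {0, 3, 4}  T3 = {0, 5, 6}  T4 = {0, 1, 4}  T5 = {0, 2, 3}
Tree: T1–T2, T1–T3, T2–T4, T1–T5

Yes; width 2.

Checking the three conditions: (i) the bags cover all of {0, 1, 2, 3, 4, 5, 6}; (ii) for each edge, some bag contains both endpoints; (iii) the bags containing any fixed vertex form a subtree. All hold, so the decomposition is valid with width 3 − 1 = 2.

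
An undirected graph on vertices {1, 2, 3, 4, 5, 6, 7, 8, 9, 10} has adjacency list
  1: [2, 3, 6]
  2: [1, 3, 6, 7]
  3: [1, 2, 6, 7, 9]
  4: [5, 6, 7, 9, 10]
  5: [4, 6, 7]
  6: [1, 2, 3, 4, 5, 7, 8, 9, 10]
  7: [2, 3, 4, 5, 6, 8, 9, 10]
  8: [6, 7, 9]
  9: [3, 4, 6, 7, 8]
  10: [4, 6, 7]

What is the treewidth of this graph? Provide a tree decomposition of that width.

Treewidth 3.
One optimal decomposition is:
Bags: B1 = {3, 6, 7, 9}  B2 = {4, 6, 7, 9}  B3 = {2, 3, 6, 7}  B4 = {4, 6, 7, 10}  B5 = {6, 7, 8, 9}  B6 = {1, 2, 3, 6}  B7 = {4, 5, 6, 7}
Tree: B1–B2, B1–B3, B2–B4, B2–B5, B3–B6, B2–B7

Each bag holds 4 vertices, so the decomposition has width 3, which upper-bounds the treewidth. On the other hand G contains the 4-clique {1, 2, 3, 6}. A clique must lie in a single bag of any decomposition, so no decomposition can have width below 3. Therefore the treewidth is 3.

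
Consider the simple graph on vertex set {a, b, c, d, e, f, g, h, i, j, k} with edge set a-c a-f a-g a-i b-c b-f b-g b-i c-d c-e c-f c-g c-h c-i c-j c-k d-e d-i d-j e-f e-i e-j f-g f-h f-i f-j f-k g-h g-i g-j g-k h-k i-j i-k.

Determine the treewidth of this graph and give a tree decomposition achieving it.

The largest bag has 5 vertices, giving width 4; this decomposition certifies tw(G) ≤ 4. On the other hand G contains the 5-clique {c, d, e, i, j}. A clique must lie in a single bag of any decomposition, so no decomposition can have width below 4. Hence tw(G) = 4 exactly.

Treewidth 4.
Bags: B1 = {c, e, f, i, j}  B2 = {c, f, g, i, j}  B3 = {c, f, g, i, k}  B4 = {b, c, f, g, i}  B5 = {a, c, f, g, i}  B6 = {c, d, e, i, j}  B7 = {c, f, g, h, k}
Tree: B1–B2, B2–B3, B3–B4, B3–B5, B1–B6, B3–B7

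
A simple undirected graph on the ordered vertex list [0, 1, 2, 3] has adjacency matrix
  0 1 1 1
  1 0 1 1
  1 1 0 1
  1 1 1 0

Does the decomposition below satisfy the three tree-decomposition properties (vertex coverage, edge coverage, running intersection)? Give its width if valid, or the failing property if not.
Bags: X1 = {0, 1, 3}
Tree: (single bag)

A tree decomposition must satisfy three properties: every vertex lies in some bag; for every edge, both endpoints lie together in some bag; and for every vertex, the bags containing it form a connected subtree. Here vertex 2 appears in no bag, so the decomposition is invalid.

No — vertex 2 appears in no bag.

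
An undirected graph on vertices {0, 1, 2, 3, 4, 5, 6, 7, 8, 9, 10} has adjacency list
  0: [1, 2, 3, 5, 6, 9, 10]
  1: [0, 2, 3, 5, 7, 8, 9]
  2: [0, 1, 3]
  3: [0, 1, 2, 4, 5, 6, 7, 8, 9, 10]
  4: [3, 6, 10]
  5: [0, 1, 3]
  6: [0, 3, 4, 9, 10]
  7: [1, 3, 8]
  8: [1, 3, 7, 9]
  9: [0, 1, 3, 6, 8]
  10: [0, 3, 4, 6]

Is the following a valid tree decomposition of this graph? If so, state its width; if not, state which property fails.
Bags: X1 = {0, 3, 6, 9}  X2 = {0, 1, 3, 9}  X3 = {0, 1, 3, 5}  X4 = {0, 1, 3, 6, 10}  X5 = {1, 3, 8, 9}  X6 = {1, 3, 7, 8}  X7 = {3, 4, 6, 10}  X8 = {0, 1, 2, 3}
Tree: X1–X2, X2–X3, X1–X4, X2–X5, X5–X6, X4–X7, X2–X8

No — bags containing vertex 1 are not connected in the tree.

A tree decomposition must satisfy three properties: every vertex lies in some bag; for every edge, both endpoints lie together in some bag; and for every vertex, the bags containing it form a connected subtree. Here bags containing vertex 1 are not connected in the tree, so the decomposition is invalid.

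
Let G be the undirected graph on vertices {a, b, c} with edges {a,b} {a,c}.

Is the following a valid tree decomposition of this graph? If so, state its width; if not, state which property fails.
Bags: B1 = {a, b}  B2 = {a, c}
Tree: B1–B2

Yes; width 1.

Every vertex of G appears in some bag (union = {a, b, c}); every edge is covered by a bag; and for each vertex v the set of bags containing v is connected in the bag tree. The decomposition is therefore valid. The largest bag has 2 vertices, so the width is 1.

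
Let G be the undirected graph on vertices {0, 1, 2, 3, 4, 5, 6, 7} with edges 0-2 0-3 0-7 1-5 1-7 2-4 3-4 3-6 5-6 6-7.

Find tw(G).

A width-2 tree decomposition is:
Bags: B1 = {1, 5, 6}  B2 = {1, 6, 7}  B3 = {3, 6, 7}  B4 = {0, 3, 7}  B5 = {0, 3, 4}  B6 = {0, 2, 4}
Tree: B1–B2, B2–B3, B3–B4, B4–B5, B5–B6
Each bag holds 3 vertices, so the decomposition has width 2, which upper-bounds the treewidth. Since 5–1–7–6–5 is a cycle in G, G is not acyclic. Forests are exactly the graphs of treewidth ≤ 1, so tw(G) ≥ 2. Combining the bounds, tw(G) = 2.

2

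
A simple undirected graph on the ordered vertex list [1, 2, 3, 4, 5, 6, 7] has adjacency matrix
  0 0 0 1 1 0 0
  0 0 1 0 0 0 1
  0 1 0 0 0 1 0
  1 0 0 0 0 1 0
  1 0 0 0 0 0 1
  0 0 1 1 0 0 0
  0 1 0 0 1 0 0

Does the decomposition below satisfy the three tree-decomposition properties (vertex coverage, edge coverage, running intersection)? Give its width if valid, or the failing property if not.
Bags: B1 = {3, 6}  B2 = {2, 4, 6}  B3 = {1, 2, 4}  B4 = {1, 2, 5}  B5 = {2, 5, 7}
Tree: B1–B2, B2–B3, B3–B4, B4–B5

No — edge (2,3) lies in no bag.

A tree decomposition must satisfy three properties: every vertex lies in some bag; for every edge, both endpoints lie together in some bag; and for every vertex, the bags containing it form a connected subtree. Here edge (2,3) lies in no bag, so the decomposition is invalid.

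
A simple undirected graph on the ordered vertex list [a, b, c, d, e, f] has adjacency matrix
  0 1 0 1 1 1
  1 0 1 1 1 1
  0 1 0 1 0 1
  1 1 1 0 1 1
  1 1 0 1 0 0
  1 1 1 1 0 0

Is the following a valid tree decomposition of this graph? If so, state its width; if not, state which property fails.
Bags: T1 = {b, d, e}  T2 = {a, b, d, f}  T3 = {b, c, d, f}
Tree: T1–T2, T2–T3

A tree decomposition must satisfy three properties: every vertex lies in some bag; for every edge, both endpoints lie together in some bag; and for every vertex, the bags containing it form a connected subtree. Here edge (a,e) lies in no bag, so the decomposition is invalid.

No — edge (a,e) lies in no bag.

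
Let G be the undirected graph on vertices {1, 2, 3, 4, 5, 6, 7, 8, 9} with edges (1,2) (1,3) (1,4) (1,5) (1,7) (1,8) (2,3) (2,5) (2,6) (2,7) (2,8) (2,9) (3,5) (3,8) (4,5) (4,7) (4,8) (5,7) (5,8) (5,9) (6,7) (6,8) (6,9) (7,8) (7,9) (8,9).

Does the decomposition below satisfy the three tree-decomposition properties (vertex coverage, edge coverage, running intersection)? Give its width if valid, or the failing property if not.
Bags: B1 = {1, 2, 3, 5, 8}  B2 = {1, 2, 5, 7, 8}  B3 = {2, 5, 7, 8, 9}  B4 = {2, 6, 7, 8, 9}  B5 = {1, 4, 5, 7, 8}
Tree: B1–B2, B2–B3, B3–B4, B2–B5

Checking the three conditions: (i) the bags cover all of {1, 2, 3, 4, 5, 6, 7, 8, 9}; (ii) for each edge, some bag contains both endpoints; (iii) the bags containing any fixed vertex form a subtree. All hold, so the decomposition is valid with width 5 − 1 = 4.

Yes; width 4.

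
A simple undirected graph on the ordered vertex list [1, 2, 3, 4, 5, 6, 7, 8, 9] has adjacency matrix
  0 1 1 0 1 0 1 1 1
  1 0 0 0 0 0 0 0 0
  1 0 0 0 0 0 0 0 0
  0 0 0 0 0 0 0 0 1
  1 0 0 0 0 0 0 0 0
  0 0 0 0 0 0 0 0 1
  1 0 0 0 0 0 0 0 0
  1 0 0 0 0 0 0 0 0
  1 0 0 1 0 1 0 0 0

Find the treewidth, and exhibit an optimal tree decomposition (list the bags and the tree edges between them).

Every bag has size at most 2, so the width is 2 − 1 = 1 and tw(G) ≤ 1. Since G has at least one edge (e.g. 2–1), it is not an edgeless graph, so tw(G) ≥ 1. Therefore the treewidth is 1.

Treewidth 1.
One optimal decomposition is:
Bags: B1 = {1, 2}  B2 = {1, 9}  B3 = {1, 7}  B4 = {1, 5}  B5 = {1, 3}  B6 = {1, 8}  B7 = {4, 9}  B8 = {6, 9}
Tree: B1–B2, B1–B3, B2–B4, B3–B5, B4–B6, B2–B7, B2–B8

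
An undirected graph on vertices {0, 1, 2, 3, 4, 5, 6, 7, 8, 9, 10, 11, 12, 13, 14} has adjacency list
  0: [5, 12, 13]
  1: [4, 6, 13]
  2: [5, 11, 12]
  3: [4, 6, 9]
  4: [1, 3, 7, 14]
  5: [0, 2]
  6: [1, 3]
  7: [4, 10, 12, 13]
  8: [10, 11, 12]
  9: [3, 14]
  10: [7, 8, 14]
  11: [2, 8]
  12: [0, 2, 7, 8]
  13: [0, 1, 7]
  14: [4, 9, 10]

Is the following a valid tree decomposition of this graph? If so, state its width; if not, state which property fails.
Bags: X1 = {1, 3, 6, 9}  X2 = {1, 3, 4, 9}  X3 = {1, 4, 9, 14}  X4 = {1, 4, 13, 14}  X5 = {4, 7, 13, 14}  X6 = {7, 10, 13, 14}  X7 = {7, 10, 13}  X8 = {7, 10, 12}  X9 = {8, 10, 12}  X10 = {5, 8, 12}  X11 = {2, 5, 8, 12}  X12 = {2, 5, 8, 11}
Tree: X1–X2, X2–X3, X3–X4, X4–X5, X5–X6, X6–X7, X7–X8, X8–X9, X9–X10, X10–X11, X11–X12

No — vertex 0 appears in no bag.

A tree decomposition must satisfy three properties: every vertex lies in some bag; for every edge, both endpoints lie together in some bag; and for every vertex, the bags containing it form a connected subtree. Here vertex 0 appears in no bag, so the decomposition is invalid.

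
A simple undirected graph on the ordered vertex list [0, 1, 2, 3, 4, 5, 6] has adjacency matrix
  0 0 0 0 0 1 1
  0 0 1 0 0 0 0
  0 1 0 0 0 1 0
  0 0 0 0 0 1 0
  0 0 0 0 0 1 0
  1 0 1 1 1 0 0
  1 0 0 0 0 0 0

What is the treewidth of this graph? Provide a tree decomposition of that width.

Treewidth 1.
Bags: B1 = {2, 5}  B2 = {0, 5}  B3 = {1, 2}  B4 = {3, 5}  B5 = {0, 6}  B6 = {4, 5}
Tree: B1–B2, B1–B3, B2–B4, B2–B5, B1–B6

Each bag holds 2 vertices, so the decomposition has width 1, which upper-bounds the treewidth. Since G has at least one edge (e.g. 2–5), it is not an edgeless graph, so tw(G) ≥ 1. Therefore the treewidth is 1.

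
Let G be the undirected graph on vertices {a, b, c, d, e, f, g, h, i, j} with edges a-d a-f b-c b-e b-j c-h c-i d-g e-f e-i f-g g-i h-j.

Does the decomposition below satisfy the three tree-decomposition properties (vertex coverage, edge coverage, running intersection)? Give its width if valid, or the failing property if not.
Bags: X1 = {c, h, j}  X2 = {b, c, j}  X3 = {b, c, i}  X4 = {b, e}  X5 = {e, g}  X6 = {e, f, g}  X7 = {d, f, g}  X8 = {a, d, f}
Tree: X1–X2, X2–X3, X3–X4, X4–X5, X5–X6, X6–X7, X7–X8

A tree decomposition must satisfy three properties: every vertex lies in some bag; for every edge, both endpoints lie together in some bag; and for every vertex, the bags containing it form a connected subtree. Here edge (i,e) lies in no bag, so the decomposition is invalid.

No — edge (i,e) lies in no bag.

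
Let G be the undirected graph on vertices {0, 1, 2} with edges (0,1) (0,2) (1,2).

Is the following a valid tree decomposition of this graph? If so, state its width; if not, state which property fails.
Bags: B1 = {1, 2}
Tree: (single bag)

A tree decomposition must satisfy three properties: every vertex lies in some bag; for every edge, both endpoints lie together in some bag; and for every vertex, the bags containing it form a connected subtree. Here vertex 0 appears in no bag, so the decomposition is invalid.

No — vertex 0 appears in no bag.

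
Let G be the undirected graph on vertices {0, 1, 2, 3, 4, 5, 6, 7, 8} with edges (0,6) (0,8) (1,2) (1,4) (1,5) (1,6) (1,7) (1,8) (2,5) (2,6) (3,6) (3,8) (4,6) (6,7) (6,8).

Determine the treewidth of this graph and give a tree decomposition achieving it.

The largest bag has 3 vertices, giving width 2; this decomposition certifies tw(G) ≤ 2. Conversely, {1, 2, 5} is a clique of size 3, and the vertices of any clique must share a bag in every tree decomposition; so some bag has ≥ 3 vertices and tw(G) ≥ 2. Hence tw(G) = 2 exactly.

Treewidth 2.
One such decomposition:
Bags: B1 = {1, 4, 6}  B2 = {1, 6, 8}  B3 = {3, 6, 8}  B4 = {1, 2, 6}  B5 = {1, 2, 5}  B6 = {1, 6, 7}  B7 = {0, 6, 8}
Tree: B1–B2, B2–B3, B2–B4, B4–B5, B2–B6, B3–B7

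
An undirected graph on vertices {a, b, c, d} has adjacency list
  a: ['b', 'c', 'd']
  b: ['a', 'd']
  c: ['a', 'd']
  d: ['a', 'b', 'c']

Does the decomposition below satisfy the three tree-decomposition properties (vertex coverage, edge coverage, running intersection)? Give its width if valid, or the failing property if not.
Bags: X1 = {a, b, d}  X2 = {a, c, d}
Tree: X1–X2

Checking the three conditions: (i) the bags cover all of {a, b, c, d}; (ii) for each edge, some bag contains both endpoints; (iii) the bags containing any fixed vertex form a subtree. All hold, so the decomposition is valid with width 3 − 1 = 2.

Yes; width 2.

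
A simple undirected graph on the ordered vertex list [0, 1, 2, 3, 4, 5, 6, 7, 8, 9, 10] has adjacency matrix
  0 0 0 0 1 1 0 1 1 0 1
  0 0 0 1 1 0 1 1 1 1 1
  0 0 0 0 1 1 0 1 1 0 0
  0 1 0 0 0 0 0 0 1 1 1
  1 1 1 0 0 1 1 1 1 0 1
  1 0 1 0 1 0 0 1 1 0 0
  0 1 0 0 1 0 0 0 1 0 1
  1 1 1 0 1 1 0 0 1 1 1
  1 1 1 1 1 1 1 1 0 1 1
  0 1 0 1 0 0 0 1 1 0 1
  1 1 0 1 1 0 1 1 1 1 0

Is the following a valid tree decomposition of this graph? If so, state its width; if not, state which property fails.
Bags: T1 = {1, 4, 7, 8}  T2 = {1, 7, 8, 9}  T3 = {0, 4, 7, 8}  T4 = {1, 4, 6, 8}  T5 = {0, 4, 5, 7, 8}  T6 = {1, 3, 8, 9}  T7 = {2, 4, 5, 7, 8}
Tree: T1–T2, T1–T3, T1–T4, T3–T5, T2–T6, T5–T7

A tree decomposition must satisfy three properties: every vertex lies in some bag; for every edge, both endpoints lie together in some bag; and for every vertex, the bags containing it form a connected subtree. Here vertex 10 appears in no bag, so the decomposition is invalid.

No — vertex 10 appears in no bag.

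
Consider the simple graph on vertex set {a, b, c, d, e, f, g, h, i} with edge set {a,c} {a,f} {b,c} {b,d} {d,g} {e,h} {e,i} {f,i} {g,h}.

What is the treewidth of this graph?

2

A width-2 tree decomposition is:
Bags: B1 = {d, g, h}  B2 = {d, e, h}  B3 = {d, e, i}  B4 = {d, f, i}  B5 = {a, d, f}  B6 = {a, c, d}  B7 = {b, c, d}
Tree: B1–B2, B2–B3, B3–B4, B4–B5, B5–B6, B6–B7
Every bag has size at most 3, so the width is 3 − 1 = 2 and tw(G) ≤ 2. The edges d–g–h–e–i–f–a–c–b–d form a cycle, so G is not a tree and its treewidth is at least 2. Combining the bounds, tw(G) = 2.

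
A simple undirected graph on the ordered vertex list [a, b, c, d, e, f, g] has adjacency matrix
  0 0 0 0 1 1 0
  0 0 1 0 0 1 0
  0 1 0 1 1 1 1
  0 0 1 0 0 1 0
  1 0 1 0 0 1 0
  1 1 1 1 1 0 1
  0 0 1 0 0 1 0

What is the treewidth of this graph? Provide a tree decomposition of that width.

Each bag holds 3 vertices, so the decomposition has width 2, which upper-bounds the treewidth. Conversely, {c, d, f} is a clique of size 3, and the vertices of any clique must share a bag in every tree decomposition; so some bag has ≥ 3 vertices and tw(G) ≥ 2. The upper and lower bounds meet at 2, so that is the treewidth.

Treewidth 2.
One such decomposition:
Bags: B1 = {c, d, f}  B2 = {c, e, f}  B3 = {a, e, f}  B4 = {b, c, f}  B5 = {c, f, g}
Tree: B1–B2, B2–B3, B1–B4, B1–B5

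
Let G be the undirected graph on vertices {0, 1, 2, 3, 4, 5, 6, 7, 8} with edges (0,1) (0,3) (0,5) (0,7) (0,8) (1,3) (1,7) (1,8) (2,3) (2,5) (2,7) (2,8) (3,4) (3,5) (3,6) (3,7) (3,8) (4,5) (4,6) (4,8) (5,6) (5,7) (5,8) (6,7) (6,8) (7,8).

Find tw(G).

A width-4 tree decomposition is:
Bags: B1 = {0, 3, 5, 7, 8}  B2 = {2, 3, 5, 7, 8}  B3 = {3, 5, 6, 7, 8}  B4 = {3, 4, 5, 6, 8}  B5 = {0, 1, 3, 7, 8}
Tree: B1–B2, B2–B3, B3–B4, B1–B5
Every bag has size at most 5, so the width is 5 − 1 = 4 and tw(G) ≤ 4. On the other hand G contains the 5-clique {0, 1, 3, 7, 8}. A clique must lie in a single bag of any decomposition, so no decomposition can have width below 4. Hence tw(G) = 4 exactly.

4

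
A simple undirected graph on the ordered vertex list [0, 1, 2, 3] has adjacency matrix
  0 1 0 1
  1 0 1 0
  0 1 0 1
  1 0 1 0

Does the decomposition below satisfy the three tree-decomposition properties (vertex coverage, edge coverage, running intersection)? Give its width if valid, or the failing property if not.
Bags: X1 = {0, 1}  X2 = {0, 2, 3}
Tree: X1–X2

No — edge (2,1) lies in no bag.

A tree decomposition must satisfy three properties: every vertex lies in some bag; for every edge, both endpoints lie together in some bag; and for every vertex, the bags containing it form a connected subtree. Here edge (2,1) lies in no bag, so the decomposition is invalid.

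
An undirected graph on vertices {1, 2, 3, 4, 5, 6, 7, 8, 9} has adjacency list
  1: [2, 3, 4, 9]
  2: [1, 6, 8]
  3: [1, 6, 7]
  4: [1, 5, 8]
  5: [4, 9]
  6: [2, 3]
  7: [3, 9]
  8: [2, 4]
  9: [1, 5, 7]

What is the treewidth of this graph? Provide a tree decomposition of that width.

Treewidth 3.
One such decomposition:
Bags: B1 = {2, 4, 5, 8}  B2 = {1, 2, 4, 5}  B3 = {1, 2, 5, 9}  B4 = {1, 2, 6, 9}  B5 = {1, 3, 6, 9}  B6 = {3, 6, 7, 9}
Tree: B1–B2, B2–B3, B3–B4, B4–B5, B5–B6

Every bag has size at most 4, so the width is 4 − 1 = 3 and tw(G) ≤ 3. For the lower bound: the 4 vertex sets {4,5,8}, {2}, {1}, {3,6,7,9} are disjoint, each induces a connected subgraph, and every pair is joined by at least one edge of G. Contracting each set to a single vertex therefore yields K_{4} as a minor, and since treewidth is minor-monotone, tw(G) ≥ tw(K_{4}) = 3. Therefore the treewidth is 3.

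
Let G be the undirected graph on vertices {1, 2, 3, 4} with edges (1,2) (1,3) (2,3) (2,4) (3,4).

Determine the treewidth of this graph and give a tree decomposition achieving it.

Treewidth 2.
Bags: B1 = {2, 3, 4}  B2 = {1, 2, 3}
Tree: B1–B2

Each bag holds 3 vertices, so the decomposition has width 2, which upper-bounds the treewidth. Conversely, {1, 2, 3} is a clique of size 3, and the vertices of any clique must share a bag in every tree decomposition; so some bag has ≥ 3 vertices and tw(G) ≥ 2. Combining the bounds, tw(G) = 2.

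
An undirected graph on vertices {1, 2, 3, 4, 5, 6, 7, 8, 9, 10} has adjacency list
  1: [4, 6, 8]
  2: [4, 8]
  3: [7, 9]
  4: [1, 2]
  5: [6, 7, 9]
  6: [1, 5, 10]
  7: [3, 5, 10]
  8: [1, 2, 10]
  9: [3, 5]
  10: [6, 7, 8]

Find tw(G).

A width-2 tree decomposition is:
Bags: B1 = {3, 5, 9}  B2 = {3, 5, 7}  B3 = {5, 6, 7}  B4 = {6, 7, 10}  B5 = {1, 6, 10}  B6 = {1, 8, 10}  B7 = {1, 4, 8}  B8 = {2, 4, 8}
Tree: B1–B2, B2–B3, B3–B4, B4–B5, B5–B6, B6–B7, B7–B8
The largest bag has 3 vertices, giving width 2; this decomposition certifies tw(G) ≤ 2. The edges 9–3–7–5–9 form a cycle, so G is not a tree and its treewidth is at least 2. Therefore the treewidth is 2.

2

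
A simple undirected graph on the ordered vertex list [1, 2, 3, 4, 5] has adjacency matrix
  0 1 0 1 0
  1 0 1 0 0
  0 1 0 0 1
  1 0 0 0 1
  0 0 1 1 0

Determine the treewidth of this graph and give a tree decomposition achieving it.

Treewidth 2.
One such decomposition:
Bags: B1 = {1, 2, 3}  B2 = {1, 3, 4}  B3 = {3, 4, 5}
Tree: B1–B2, B2–B3

Every bag has size at most 3, so the width is 3 − 1 = 2 and tw(G) ≤ 2. The edges 3–2–1–4–5–3 form a cycle, so G is not a tree and its treewidth is at least 2. Therefore the treewidth is 2.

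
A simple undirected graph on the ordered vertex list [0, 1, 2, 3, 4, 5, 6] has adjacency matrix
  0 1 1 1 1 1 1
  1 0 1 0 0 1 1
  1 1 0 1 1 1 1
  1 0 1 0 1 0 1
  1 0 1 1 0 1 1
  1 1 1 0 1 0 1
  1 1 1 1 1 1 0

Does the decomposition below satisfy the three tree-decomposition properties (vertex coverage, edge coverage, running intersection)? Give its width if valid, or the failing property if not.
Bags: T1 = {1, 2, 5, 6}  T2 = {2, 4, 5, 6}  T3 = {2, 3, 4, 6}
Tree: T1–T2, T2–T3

No — vertex 0 appears in no bag.

A tree decomposition must satisfy three properties: every vertex lies in some bag; for every edge, both endpoints lie together in some bag; and for every vertex, the bags containing it form a connected subtree. Here vertex 0 appears in no bag, so the decomposition is invalid.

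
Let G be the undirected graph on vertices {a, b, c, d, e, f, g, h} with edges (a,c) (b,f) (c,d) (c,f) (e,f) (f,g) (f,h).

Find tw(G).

1

A width-1 tree decomposition is:
Bags: B1 = {b, f}  B2 = {f, g}  B3 = {c, f}  B4 = {f, h}  B5 = {e, f}  B6 = {c, d}  B7 = {a, c}
Tree: B1–B2, B1–B3, B3–B4, B1–B5, B3–B6, B3–B7
Every bag has size at most 2, so the width is 2 − 1 = 1 and tw(G) ≤ 1. G has an edge, so its treewidth is at least 1. Combining the bounds, tw(G) = 1.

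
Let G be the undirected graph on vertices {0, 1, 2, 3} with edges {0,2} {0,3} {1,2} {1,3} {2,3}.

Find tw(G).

A width-2 tree decomposition is:
Bags: B1 = {1, 2, 3}  B2 = {0, 2, 3}
Tree: B1–B2
Every bag has size at most 3, so the width is 3 − 1 = 2 and tw(G) ≤ 2. For the lower bound, the 3 vertices {0, 2, 3} are pairwise adjacent, and any tree decomposition puts a clique entirely inside one bag — forcing width ≥ 2. Therefore the treewidth is 2.

2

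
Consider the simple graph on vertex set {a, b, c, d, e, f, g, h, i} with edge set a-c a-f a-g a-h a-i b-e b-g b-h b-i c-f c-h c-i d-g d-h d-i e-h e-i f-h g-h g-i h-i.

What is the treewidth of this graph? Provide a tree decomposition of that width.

Treewidth 3.
One optimal decomposition is:
Bags: B1 = {a, g, h, i}  B2 = {a, c, h, i}  B3 = {d, g, h, i}  B4 = {b, g, h, i}  B5 = {b, e, h, i}  B6 = {a, c, f, h}
Tree: B1–B2, B1–B3, B1–B4, B4–B5, B2–B6

Each bag holds 4 vertices, so the decomposition has width 3, which upper-bounds the treewidth. For the lower bound, the 4 vertices {a, c, f, h} are pairwise adjacent, and any tree decomposition puts a clique entirely inside one bag — forcing width ≥ 3. Combining the bounds, tw(G) = 3.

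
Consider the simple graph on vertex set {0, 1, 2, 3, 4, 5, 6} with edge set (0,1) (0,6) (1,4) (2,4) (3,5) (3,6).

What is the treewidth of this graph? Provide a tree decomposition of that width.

Each bag holds 2 vertices, so the decomposition has width 1, which upper-bounds the treewidth. G has an edge, so its treewidth is at least 1. Hence tw(G) = 1 exactly.

Treewidth 1.
One such decomposition:
Bags: B1 = {3, 5}  B2 = {3, 6}  B3 = {0, 6}  B4 = {0, 1}  B5 = {1, 4}  B6 = {2, 4}
Tree: B1–B2, B2–B3, B3–B4, B4–B5, B5–B6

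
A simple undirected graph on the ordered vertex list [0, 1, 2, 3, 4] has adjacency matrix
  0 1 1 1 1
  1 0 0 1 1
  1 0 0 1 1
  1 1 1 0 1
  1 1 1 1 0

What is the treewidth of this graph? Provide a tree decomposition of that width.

Treewidth 3.
One such decomposition:
Bags: B1 = {0, 2, 3, 4}  B2 = {0, 1, 3, 4}
Tree: B1–B2

Every bag has size at most 4, so the width is 4 − 1 = 3 and tw(G) ≤ 3. Conversely, {0, 1, 3, 4} is a clique of size 4, and the vertices of any clique must share a bag in every tree decomposition; so some bag has ≥ 4 vertices and tw(G) ≥ 3. Therefore the treewidth is 3.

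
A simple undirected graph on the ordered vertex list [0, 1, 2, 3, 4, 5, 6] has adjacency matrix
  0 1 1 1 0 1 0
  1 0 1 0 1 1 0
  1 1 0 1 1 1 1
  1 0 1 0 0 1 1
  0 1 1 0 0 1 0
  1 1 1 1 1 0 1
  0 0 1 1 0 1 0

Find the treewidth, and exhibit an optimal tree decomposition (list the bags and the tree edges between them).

Treewidth 3.
One such decomposition:
Bags: B1 = {0, 2, 3, 5}  B2 = {2, 3, 5, 6}  B3 = {0, 1, 2, 5}  B4 = {1, 2, 4, 5}
Tree: B1–B2, B1–B3, B3–B4

Each bag holds 4 vertices, so the decomposition has width 3, which upper-bounds the treewidth. For the lower bound, the 4 vertices {0, 1, 2, 5} are pairwise adjacent, and any tree decomposition puts a clique entirely inside one bag — forcing width ≥ 3. Therefore the treewidth is 3.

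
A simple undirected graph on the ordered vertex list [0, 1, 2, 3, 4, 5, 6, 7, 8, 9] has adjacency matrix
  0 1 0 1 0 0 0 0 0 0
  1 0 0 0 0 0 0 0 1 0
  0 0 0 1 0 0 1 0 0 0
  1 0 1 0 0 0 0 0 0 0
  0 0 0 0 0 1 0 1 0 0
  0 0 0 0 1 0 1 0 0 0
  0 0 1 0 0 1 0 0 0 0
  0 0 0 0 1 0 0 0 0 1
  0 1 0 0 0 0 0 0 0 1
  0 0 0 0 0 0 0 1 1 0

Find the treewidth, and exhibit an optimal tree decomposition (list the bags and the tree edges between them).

The largest bag has 3 vertices, giving width 2; this decomposition certifies tw(G) ≤ 2. Since 9–7–4–5–6–2–3–0–1–8–9 is a cycle in G, G is not acyclic. Forests are exactly the graphs of treewidth ≤ 1, so tw(G) ≥ 2. Hence tw(G) = 2 exactly.

Treewidth 2.
Bags: B1 = {4, 7, 9}  B2 = {4, 5, 9}  B3 = {5, 6, 9}  B4 = {2, 6, 9}  B5 = {2, 3, 9}  B6 = {0, 3, 9}  B7 = {0, 1, 9}  B8 = {1, 8, 9}
Tree: B1–B2, B2–B3, B3–B4, B4–B5, B5–B6, B6–B7, B7–B8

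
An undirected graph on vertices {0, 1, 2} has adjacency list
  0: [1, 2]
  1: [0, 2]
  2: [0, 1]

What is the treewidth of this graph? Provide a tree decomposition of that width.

Treewidth 2.
One optimal decomposition is:
Bags: B1 = {0, 1, 2}
Tree: (single bag)

A single bag containing all 3 vertices is trivially a valid decomposition of width 2. On the other hand G contains the 3-clique {0, 1, 2}. A clique must lie in a single bag of any decomposition, so no decomposition can have width below 2. The upper and lower bounds meet at 2, so that is the treewidth.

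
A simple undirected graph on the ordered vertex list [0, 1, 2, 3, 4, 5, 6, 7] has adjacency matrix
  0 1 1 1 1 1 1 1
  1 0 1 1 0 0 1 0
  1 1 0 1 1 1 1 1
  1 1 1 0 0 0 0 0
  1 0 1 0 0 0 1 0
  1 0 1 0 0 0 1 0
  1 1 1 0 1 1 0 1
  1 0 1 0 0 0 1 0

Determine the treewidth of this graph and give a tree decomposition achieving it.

Every bag has size at most 4, so the width is 4 − 1 = 3 and tw(G) ≤ 3. For the lower bound, the 4 vertices {0, 1, 2, 3} are pairwise adjacent, and any tree decomposition puts a clique entirely inside one bag — forcing width ≥ 3. Combining the bounds, tw(G) = 3.

Treewidth 3.
One optimal decomposition is:
Bags: B1 = {0, 2, 5, 6}  B2 = {0, 1, 2, 6}  B3 = {0, 2, 6, 7}  B4 = {0, 2, 4, 6}  B5 = {0, 1, 2, 3}
Tree: B1–B2, B2–B3, B2–B4, B2–B5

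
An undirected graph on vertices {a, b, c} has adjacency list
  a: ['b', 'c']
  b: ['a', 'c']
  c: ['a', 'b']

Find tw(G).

2

A width-2 tree decomposition is:
Bags: B1 = {a, b, c}
Tree: (single bag)
With just one bag of size 3, the width is 3 − 1 = 2, so tw(G) ≤ 2. For the lower bound, the 3 vertices {a, b, c} are pairwise adjacent, and any tree decomposition puts a clique entirely inside one bag — forcing width ≥ 2. Hence tw(G) = 2 exactly.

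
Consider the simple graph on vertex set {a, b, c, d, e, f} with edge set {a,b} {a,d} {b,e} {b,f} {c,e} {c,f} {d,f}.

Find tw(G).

2

A width-2 tree decomposition is:
Bags: B1 = {a, d, f}  B2 = {a, b, f}  B3 = {b, c, f}  B4 = {b, c, e}
Tree: B1–B2, B2–B3, B3–B4
Each bag holds 3 vertices, so the decomposition has width 2, which upper-bounds the treewidth. The edges d–a–b–f–d form a cycle, so G is not a tree and its treewidth is at least 2. Hence tw(G) = 2 exactly.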